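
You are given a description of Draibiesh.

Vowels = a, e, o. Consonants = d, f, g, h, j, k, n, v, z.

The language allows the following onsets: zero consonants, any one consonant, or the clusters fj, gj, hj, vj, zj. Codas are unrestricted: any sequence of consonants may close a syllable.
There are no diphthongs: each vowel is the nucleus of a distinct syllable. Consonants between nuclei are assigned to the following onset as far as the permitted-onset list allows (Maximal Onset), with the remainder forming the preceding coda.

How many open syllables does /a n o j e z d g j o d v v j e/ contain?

3

Vowels present: a, o, e, o, e; each is a nucleus, giving 5 syllables.
σ1/σ2 boundary: just /n/ — single C goes to the following onset.
σ2/σ3 boundary: /j/ → onset of the next syllable (single consonants are always licit onsets).
σ3/σ4 boundary: /zdgj/ — longest licit onset from the right is /gj/, leaving /zd/ as coda.
σ4/σ5 boundary: /dvvj/; trying suffixes from longest down, /vj/ is the first permitted one, so coda /dv/ | onset /vj/.
Putting it together: a.no.jezd.gjodv.vje.
Classifying each syllable: /a/ (open), /no/ (open), /jezd/ (closed), /gjodv/ (closed), /vje/ (open).
Open syllables: 3.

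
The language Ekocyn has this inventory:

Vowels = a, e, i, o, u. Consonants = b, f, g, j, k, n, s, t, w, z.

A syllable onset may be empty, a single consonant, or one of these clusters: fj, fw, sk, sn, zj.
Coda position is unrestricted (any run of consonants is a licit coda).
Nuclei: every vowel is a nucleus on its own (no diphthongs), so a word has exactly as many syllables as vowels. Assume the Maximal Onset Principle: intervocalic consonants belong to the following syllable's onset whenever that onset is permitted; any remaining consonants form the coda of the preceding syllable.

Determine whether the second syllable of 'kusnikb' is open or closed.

closed

Nuclei (vowels): u, i → 2 syllables.
V1 /u/ – V2 /i/: cluster /sn/ — /sn/ is itself a permitted onset, so the whole cluster goes right; preceding coda = ∅.
Putting it together: ku.snikb.
Syllable 2 is /snikb/ with coda /kb/, so it is closed.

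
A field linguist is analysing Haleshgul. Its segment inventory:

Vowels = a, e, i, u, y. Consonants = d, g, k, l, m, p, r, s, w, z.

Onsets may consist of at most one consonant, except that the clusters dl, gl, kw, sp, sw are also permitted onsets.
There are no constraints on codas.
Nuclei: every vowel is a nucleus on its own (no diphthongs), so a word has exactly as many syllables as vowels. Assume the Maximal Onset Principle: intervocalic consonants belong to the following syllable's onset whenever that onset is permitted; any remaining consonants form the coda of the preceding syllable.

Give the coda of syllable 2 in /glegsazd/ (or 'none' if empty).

Vowels present: e, a; each is a nucleus, giving 2 syllables.
V1 /e/ – V2 /a/: /gs/ splits as /g/ + /s/ (/s/ is the longest suffix that is a licit onset).
Result: gleg.sazd.
Syllable 2 is /sazd/: onset /s/, nucleus /a/, coda /zd/.

zd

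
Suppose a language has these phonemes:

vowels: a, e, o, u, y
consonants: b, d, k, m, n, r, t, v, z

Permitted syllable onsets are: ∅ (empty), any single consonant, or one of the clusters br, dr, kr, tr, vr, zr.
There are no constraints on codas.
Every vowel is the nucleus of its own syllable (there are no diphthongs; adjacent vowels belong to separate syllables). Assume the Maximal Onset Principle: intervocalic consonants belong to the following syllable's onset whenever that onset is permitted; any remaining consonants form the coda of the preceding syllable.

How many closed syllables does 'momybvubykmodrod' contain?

Nuclei (vowels): o, y, u, y, o, o → 6 syllables.
V1 /o/ – V2 /y/: /m/ is a single consonant, so it becomes the next onset.
V2 /y/ – V3 /u/: /bv/; trying suffixes from longest down, /v/ is the first permitted one, so coda /b/ | onset /v/.
V3 /u/ – V4 /y/: just /b/ — single C goes to the following onset.
V4 /y/ – V5 /o/: /km/ — longest licit onset from the right is /m/, leaving /k/ as coda.
V5 /o/ – V6 /o/: cluster /dr/ — /dr/ is itself a permitted onset, so the whole cluster goes right; preceding coda = ∅.
Syllabification: mo.myb.vu.byk.mo.drod.
Classifying each syllable: /mo/ (open), /myb/ (closed), /vu/ (open), /byk/ (closed), /mo/ (open), /drod/ (closed).
Closed syllables: 3.

3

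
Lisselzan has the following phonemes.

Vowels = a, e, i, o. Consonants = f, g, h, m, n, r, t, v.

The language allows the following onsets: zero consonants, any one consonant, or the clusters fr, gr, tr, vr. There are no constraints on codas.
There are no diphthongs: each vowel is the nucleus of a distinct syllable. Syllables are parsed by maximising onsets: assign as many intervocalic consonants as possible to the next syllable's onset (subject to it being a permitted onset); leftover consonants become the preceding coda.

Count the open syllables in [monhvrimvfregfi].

The vowels are o, i, e, i — 4 nuclei, so 4 syllables.
σ1/σ2 boundary: /nhvr/ splits as /nh/ + /vr/ (/vr/ is the longest suffix that is a licit onset).
σ2/σ3 boundary: /mvfr/ splits as /mv/ + /fr/ (/fr/ is the longest suffix that is a licit onset).
σ3/σ4 boundary: /gf/ — longest licit onset from the right is /f/, leaving /g/ as coda.
Syllabification: monh.vrimv.freg.fi.
Classifying each syllable: /monh/ (closed), /vrimv/ (closed), /freg/ (closed), /fi/ (open).
Open syllables: 1.

1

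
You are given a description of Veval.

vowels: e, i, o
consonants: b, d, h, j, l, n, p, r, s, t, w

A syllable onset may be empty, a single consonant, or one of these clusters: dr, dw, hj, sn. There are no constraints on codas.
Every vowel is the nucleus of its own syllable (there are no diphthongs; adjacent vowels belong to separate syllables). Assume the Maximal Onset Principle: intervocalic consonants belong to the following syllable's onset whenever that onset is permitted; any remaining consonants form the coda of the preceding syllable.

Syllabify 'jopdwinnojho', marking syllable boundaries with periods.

jop.dwin.noj.ho

Vowels present: o, i, o, o; each is a nucleus, giving 4 syllables.
Between /o/ (V1) and /i/ (V2): /pdw/ splits as /p/ + /dw/ (/dw/ is the longest suffix that is a licit onset).
Between /i/ (V2) and /o/ (V3): /nn/; trying suffixes from longest down, /n/ is the first permitted one, so coda /n/ | onset /n/.
Between /o/ (V3) and /o/ (V4): cluster /jh/ — the longest permitted-onset suffix is /h/; onset = /h/, preceding coda = /j/.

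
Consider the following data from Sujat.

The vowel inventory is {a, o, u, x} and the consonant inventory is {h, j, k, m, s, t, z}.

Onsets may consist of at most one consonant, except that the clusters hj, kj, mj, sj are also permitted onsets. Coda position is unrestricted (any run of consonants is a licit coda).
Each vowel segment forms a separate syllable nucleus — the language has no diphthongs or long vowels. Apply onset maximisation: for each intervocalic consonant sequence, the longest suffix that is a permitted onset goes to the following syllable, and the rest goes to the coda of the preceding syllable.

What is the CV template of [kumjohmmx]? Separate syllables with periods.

Vowels present: u, o, x; each is a nucleus, giving 3 syllables.
V1 /u/ – V2 /o/: cluster /mj/ — /mj/ is itself a permitted onset, so the whole cluster goes right; preceding coda = ∅.
V2 /o/ – V3 /x/: /hmm/ — longest licit onset from the right is /m/, leaving /hm/ as coda.
Putting it together: ku.mjohm.mx.
Mapping each syllable to C/V: /ku/ → CV, /mjohm/ → CCVCC, /mx/ → CV.

CV.CCVCC.CV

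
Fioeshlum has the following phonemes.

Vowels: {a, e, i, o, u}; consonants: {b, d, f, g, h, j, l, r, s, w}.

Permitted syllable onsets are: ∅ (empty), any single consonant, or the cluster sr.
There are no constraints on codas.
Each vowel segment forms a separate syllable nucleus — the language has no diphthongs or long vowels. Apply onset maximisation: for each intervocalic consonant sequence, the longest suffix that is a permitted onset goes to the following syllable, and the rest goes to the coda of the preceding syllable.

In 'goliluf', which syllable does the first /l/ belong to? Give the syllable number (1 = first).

Nuclei (vowels): o, i, u → 3 syllables.
Between /o/ (V1) and /i/ (V2): just /l/ — single C goes to the following onset.
Between /i/ (V2) and /u/ (V3): /l/ → onset of the next syllable (single consonants are always licit onsets).
So the parse is go.li.luf.
The first /l/ is in the onset of syllable 2 (/li/).

2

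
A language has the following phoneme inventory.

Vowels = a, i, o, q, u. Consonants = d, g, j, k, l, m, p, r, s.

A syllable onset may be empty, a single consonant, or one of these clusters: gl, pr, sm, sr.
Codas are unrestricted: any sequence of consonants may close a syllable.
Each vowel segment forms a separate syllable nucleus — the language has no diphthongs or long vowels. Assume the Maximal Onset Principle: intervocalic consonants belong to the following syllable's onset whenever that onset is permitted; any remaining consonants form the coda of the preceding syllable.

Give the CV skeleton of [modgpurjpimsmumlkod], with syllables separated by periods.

CVCC.CVCC.CVC.CCVCC.CVC

Nuclei (vowels): o, u, i, u, o → 5 syllables.
V1 /o/ – V2 /u/: /dgp/ — longest licit onset from the right is /p/, leaving /dg/ as coda.
V2 /u/ – V3 /i/: /rjp/ splits as /rj/ + /p/ (/p/ is the longest suffix that is a licit onset).
V3 /i/ – V4 /u/: /msm/ — longest licit onset from the right is /sm/, leaving /m/ as coda.
V4 /u/ – V5 /o/: cluster /mlk/ — the longest permitted-onset suffix is /k/; onset = /k/, preceding coda = /ml/.
Syllabification: modg.purj.pim.smuml.kod.
Mapping each syllable to C/V: /modg/ → CVCC, /purj/ → CVCC, /pim/ → CVC, /smuml/ → CCVCC, /kod/ → CVC.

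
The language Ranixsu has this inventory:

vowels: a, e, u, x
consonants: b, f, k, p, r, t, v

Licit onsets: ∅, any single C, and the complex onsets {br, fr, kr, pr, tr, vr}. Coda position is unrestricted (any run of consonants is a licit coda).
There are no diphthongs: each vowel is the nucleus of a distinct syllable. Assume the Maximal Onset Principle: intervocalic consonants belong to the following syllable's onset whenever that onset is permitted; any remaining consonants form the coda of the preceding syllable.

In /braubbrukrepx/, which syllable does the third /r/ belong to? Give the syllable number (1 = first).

4

Vowels present: a, u, u, e, x; each is a nucleus, giving 5 syllables.
σ1/σ2 boundary: hiatus — the boundary sits between the two vowels.
σ2/σ3 boundary: cluster /bbr/ — the longest permitted-onset suffix is /br/; onset = /br/, preceding coda = /b/.
σ3/σ4 boundary: /kr/ — entire cluster is a permitted onset → onset /kr/, coda ∅.
σ4/σ5 boundary: /p/ → onset of the next syllable (single consonants are always licit onsets).
Syllabification: bra.ub.bru.kre.px.
The third /r/ is in the onset of syllable 4 (/kre/).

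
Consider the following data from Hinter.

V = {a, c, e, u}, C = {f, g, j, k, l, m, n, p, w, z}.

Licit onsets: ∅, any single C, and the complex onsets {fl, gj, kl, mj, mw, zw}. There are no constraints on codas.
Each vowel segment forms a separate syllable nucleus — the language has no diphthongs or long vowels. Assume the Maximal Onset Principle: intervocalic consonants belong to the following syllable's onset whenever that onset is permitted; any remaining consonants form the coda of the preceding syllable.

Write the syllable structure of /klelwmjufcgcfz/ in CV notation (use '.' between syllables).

CCVCC.CCV.CV.CVCC

The vowels are e, u, c, c — 4 nuclei, so 4 syllables.
V1 /e/ – V2 /u/: /lwmj/; trying suffixes from longest down, /mj/ is the first permitted one, so coda /lw/ | onset /mj/.
V2 /u/ – V3 /c/: just /f/ — single C goes to the following onset.
V3 /c/ – V4 /c/: /g/ → onset of the next syllable (single consonants are always licit onsets).
Syllabification: klelw.mju.fc.gcfz.
Mapping each syllable to C/V: /klelw/ → CCVCC, /mju/ → CCV, /fc/ → CV, /gcfz/ → CVCC.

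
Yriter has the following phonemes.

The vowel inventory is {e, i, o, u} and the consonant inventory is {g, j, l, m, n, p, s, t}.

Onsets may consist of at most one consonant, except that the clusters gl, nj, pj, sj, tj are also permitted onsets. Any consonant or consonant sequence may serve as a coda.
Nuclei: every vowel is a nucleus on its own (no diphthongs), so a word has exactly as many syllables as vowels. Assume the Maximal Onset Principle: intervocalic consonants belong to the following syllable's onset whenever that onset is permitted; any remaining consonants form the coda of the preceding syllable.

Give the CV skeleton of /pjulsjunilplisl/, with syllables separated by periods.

Nuclei (vowels): u, u, i, i → 4 syllables.
σ1/σ2 boundary: /lsj/; trying suffixes from longest down, /sj/ is the first permitted one, so coda /l/ | onset /sj/.
σ2/σ3 boundary: just /n/ — single C goes to the following onset.
σ3/σ4 boundary: /lpl/ splits as /lp/ + /l/ (/l/ is the longest suffix that is a licit onset).
Syllabification: pjul.sju.nilp.lisl.
Mapping each syllable to C/V: /pjul/ → CCVC, /sju/ → CCV, /nilp/ → CVCC, /lisl/ → CVCC.

CCVC.CCV.CVCC.CVCC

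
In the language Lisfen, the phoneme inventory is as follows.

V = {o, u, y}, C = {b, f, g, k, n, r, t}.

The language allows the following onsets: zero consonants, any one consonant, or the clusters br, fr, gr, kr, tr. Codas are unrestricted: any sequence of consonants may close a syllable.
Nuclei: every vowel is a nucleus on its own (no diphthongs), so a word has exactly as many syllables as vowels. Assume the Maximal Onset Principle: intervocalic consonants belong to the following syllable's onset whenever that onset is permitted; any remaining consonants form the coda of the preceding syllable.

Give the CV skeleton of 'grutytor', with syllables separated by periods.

Nuclei (vowels): u, y, o → 3 syllables.
Between /u/ (V1) and /y/ (V2): /t/ is a single consonant, so it becomes the next onset.
Between /y/ (V2) and /o/ (V3): /t/ → onset of the next syllable (single consonants are always licit onsets).
Result: gru.ty.tor.
Mapping each syllable to C/V: /gru/ → CCV, /ty/ → CV, /tor/ → CVC.

CCV.CV.CVC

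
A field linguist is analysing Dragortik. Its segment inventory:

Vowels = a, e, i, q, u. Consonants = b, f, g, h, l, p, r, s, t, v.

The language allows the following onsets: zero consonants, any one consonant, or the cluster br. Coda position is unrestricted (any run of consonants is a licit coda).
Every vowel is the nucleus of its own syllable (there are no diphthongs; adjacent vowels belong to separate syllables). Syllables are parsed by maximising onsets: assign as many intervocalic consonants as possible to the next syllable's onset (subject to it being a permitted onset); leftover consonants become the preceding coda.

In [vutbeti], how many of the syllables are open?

2

The vowels are u, e, i — 3 nuclei, so 3 syllables.
Between /u/ (V1) and /e/ (V2): /tb/; trying suffixes from longest down, /b/ is the first permitted one, so coda /t/ | onset /b/.
Between /e/ (V2) and /i/ (V3): /t/ → onset of the next syllable (single consonants are always licit onsets).
Syllabification: vut.be.ti.
Classifying each syllable: /vut/ (closed), /be/ (open), /ti/ (open).
Open syllables: 2.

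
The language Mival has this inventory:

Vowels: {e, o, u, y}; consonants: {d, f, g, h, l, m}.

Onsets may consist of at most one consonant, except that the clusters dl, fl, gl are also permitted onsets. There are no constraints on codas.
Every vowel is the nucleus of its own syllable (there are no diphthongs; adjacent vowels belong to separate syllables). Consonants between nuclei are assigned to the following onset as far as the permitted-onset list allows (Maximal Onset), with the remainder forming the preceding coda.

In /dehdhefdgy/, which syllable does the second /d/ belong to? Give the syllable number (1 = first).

1

The vowels are e, e, y — 3 nuclei, so 3 syllables.
V1 /e/ – V2 /e/: cluster /hdh/ — the longest permitted-onset suffix is /h/; onset = /h/, preceding coda = /hd/.
V2 /e/ – V3 /y/: /fdg/; trying suffixes from longest down, /g/ is the first permitted one, so coda /fd/ | onset /g/.
So the parse is dehd.hefd.gy.
The second /d/ is in the coda of syllable 1 (/dehd/).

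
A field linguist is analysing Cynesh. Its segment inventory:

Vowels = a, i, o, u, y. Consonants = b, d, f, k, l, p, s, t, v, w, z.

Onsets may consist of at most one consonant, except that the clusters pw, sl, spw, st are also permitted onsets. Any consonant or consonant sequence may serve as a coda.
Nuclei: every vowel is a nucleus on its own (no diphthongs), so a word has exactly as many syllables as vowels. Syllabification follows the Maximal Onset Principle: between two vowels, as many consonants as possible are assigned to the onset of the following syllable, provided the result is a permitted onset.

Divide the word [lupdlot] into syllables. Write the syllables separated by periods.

lupd.lot

Vowels present: u, o; each is a nucleus, giving 2 syllables.
V1 /u/ – V2 /o/: /pdl/; trying suffixes from longest down, /l/ is the first permitted one, so coda /pd/ | onset /l/.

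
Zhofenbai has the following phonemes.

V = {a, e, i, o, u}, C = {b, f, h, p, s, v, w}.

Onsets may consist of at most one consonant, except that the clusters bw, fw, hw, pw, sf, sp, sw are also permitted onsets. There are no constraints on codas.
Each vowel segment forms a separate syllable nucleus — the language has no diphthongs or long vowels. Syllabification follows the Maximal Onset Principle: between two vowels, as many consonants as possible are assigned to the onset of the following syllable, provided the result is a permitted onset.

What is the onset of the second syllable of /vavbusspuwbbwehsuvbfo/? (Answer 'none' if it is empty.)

b

Vowels present: a, u, u, e, u, o; each is a nucleus, giving 6 syllables.
Between /a/ (V1) and /u/ (V2): /vb/ splits as /v/ + /b/ (/b/ is the longest suffix that is a licit onset).
Between /u/ (V2) and /u/ (V3): /ssp/; trying suffixes from longest down, /sp/ is the first permitted one, so coda /s/ | onset /sp/.
Between /u/ (V3) and /e/ (V4): cluster /wbbw/ — the longest permitted-onset suffix is /bw/; onset = /bw/, preceding coda = /wb/.
Between /e/ (V4) and /u/ (V5): cluster /hs/ — the longest permitted-onset suffix is /s/; onset = /s/, preceding coda = /h/.
Between /u/ (V5) and /o/ (V6): /vbf/; trying suffixes from longest down, /f/ is the first permitted one, so coda /vb/ | onset /f/.
Result: vav.bus.spuwb.bweh.suvb.fo.
Syllable 2 is /bus/: onset /b/, nucleus /u/, coda /s/.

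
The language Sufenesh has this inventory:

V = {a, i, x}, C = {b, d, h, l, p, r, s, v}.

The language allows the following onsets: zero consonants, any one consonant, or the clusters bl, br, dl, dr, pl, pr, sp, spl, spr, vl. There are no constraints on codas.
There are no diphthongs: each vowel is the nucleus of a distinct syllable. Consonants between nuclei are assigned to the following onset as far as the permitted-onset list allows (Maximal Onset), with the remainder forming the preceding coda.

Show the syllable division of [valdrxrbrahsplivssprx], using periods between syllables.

val.drxr.brah.splivs.sprx

The vowels are a, x, a, i, x — 5 nuclei, so 5 syllables.
σ1/σ2 boundary: /ldr/ — longest licit onset from the right is /dr/, leaving /l/ as coda.
σ2/σ3 boundary: /rbr/ — longest licit onset from the right is /br/, leaving /r/ as coda.
σ3/σ4 boundary: /hspl/; trying suffixes from longest down, /spl/ is the first permitted one, so coda /h/ | onset /spl/.
σ4/σ5 boundary: cluster /vsspr/ — the longest permitted-onset suffix is /spr/; onset = /spr/, preceding coda = /vs/.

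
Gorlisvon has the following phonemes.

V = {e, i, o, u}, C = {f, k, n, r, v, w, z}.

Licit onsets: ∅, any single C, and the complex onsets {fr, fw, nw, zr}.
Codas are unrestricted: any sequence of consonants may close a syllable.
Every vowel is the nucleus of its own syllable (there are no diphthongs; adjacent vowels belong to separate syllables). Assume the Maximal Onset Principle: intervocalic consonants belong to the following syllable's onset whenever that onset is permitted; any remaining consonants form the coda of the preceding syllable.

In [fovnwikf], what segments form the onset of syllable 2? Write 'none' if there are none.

nw

Vowels present: o, i; each is a nucleus, giving 2 syllables.
V1 /o/ – V2 /i/: /vnw/; trying suffixes from longest down, /nw/ is the first permitted one, so coda /v/ | onset /nw/.
So the parse is fov.nwikf.
Syllable 2 is /nwikf/: onset /nw/, nucleus /i/, coda /kf/.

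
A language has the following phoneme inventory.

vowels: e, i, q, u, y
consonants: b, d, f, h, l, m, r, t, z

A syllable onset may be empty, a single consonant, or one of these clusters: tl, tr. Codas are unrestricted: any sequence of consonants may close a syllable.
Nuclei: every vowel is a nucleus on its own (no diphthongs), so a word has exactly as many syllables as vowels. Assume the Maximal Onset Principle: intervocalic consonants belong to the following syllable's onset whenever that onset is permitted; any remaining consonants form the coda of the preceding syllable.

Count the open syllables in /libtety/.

The vowels are i, e, y — 3 nuclei, so 3 syllables.
V1 /i/ – V2 /e/: /bt/ — longest licit onset from the right is /t/, leaving /b/ as coda.
V2 /e/ – V3 /y/: /t/ → onset of the next syllable (single consonants are always licit onsets).
Result: lib.te.ty.
Classifying each syllable: /lib/ (closed), /te/ (open), /ty/ (open).
Open syllables: 2.

2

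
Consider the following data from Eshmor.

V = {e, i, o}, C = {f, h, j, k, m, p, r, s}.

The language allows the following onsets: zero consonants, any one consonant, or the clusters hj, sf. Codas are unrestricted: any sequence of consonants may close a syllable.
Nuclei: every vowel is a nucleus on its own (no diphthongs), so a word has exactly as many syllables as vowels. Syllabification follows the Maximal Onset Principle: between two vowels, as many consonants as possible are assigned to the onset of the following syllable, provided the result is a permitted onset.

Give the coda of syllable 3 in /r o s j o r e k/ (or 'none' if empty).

The vowels are o, o, e — 3 nuclei, so 3 syllables.
/o…o/ gap (V1→V2): /sj/; trying suffixes from longest down, /j/ is the first permitted one, so coda /s/ | onset /j/.
/o…e/ gap (V2→V3): just /r/ — single C goes to the following onset.
Syllabification: ros.jo.rek.
Syllable 3 is /rek/: onset /r/, nucleus /e/, coda /k/.

k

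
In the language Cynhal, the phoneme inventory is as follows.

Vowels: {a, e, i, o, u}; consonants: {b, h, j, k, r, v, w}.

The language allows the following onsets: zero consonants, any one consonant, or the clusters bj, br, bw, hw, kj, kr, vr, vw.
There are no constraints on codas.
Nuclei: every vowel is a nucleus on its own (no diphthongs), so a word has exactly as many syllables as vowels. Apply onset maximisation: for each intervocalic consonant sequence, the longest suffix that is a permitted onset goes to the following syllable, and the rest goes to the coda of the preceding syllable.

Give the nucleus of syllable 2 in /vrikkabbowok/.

Vowels present: i, a, o, o; each is a nucleus, giving 4 syllables.
The second nucleus (vowel 2 from the left) is /a/.

a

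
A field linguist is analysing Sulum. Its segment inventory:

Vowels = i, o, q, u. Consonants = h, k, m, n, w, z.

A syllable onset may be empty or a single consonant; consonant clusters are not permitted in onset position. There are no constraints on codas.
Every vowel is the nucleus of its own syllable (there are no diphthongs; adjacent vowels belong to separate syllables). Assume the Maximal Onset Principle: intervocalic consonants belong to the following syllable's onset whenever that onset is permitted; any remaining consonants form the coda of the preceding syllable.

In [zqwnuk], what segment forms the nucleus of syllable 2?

u

The vowels are q, u — 2 nuclei, so 2 syllables.
The second nucleus (vowel 2 from the left) is /u/.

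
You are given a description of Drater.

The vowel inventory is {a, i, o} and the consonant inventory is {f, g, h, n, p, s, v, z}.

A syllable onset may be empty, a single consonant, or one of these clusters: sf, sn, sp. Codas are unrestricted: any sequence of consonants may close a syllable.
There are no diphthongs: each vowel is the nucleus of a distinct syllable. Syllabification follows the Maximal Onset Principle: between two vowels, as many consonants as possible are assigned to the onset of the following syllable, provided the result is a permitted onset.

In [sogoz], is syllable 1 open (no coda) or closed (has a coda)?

Nuclei (vowels): o, o → 2 syllables.
/o…o/ gap (V1→V2): /g/ → onset of the next syllable (single consonants are always licit onsets).
Putting it together: so.goz.
Syllable 1 is /so/; it ends in its nucleus with no coda, so it is open.

open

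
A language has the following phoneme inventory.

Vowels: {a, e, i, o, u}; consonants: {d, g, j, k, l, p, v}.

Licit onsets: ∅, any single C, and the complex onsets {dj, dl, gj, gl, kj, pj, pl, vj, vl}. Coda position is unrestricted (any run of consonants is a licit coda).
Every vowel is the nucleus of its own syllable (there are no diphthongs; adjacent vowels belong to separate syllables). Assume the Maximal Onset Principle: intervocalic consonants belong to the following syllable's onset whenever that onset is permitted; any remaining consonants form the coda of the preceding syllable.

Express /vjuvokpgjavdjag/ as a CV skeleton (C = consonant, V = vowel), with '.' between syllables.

CCV.CVCC.CCVC.CCVC

Vowels present: u, o, a, a; each is a nucleus, giving 4 syllables.
V1 /u/ – V2 /o/: /v/ is a single consonant, so it becomes the next onset.
V2 /o/ – V3 /a/: /kpgj/ splits as /kp/ + /gj/ (/gj/ is the longest suffix that is a licit onset).
V3 /a/ – V4 /a/: /vdj/ — longest licit onset from the right is /dj/, leaving /v/ as coda.
Result: vju.vokp.gjav.djag.
Mapping each syllable to C/V: /vju/ → CCV, /vokp/ → CVCC, /gjav/ → CCVC, /djag/ → CCVC.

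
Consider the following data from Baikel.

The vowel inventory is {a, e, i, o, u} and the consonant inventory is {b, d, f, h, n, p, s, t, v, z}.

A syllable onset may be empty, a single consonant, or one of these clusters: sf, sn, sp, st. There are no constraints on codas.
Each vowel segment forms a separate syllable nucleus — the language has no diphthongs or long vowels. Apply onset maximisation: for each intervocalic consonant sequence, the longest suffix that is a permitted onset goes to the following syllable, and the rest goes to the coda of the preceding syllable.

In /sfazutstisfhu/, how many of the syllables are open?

2

The vowels are a, u, i, u — 4 nuclei, so 4 syllables.
V1 /a/ – V2 /u/: just /z/ — single C goes to the following onset.
V2 /u/ – V3 /i/: /tst/ splits as /t/ + /st/ (/st/ is the longest suffix that is a licit onset).
V3 /i/ – V4 /u/: /sfh/ — longest licit onset from the right is /h/, leaving /sf/ as coda.
Syllabification: sfa.zut.stisf.hu.
Classifying each syllable: /sfa/ (open), /zut/ (closed), /stisf/ (closed), /hu/ (open).
Open syllables: 2.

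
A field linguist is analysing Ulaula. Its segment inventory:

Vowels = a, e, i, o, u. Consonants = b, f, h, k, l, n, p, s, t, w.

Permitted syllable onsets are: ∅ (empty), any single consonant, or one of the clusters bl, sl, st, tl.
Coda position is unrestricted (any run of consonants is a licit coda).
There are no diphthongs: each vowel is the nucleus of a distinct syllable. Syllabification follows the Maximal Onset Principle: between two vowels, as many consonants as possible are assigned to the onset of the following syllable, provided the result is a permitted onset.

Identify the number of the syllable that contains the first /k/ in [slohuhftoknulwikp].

3

The vowels are o, u, o, u, i — 5 nuclei, so 5 syllables.
V1 /o/ – V2 /u/: /h/ → onset of the next syllable (single consonants are always licit onsets).
V2 /u/ – V3 /o/: cluster /hft/ — the longest permitted-onset suffix is /t/; onset = /t/, preceding coda = /hf/.
V3 /o/ – V4 /u/: cluster /kn/ — the longest permitted-onset suffix is /n/; onset = /n/, preceding coda = /k/.
V4 /u/ – V5 /i/: cluster /lw/ — the longest permitted-onset suffix is /w/; onset = /w/, preceding coda = /l/.
Syllabification: slo.huhf.tok.nul.wikp.
The first /k/ is in the coda of syllable 3 (/tok/).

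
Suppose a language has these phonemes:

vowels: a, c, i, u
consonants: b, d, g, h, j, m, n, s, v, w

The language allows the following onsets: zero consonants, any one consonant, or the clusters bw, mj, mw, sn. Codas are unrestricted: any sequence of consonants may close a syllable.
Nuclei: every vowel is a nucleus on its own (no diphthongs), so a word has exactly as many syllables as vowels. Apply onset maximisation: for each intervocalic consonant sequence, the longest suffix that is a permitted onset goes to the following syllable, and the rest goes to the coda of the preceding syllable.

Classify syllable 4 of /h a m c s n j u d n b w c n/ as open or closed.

closed

The vowels are a, c, u, c — 4 nuclei, so 4 syllables.
Between /a/ (V1) and /c/ (V2): just /m/ — single C goes to the following onset.
Between /c/ (V2) and /u/ (V3): /snj/ — longest licit onset from the right is /j/, leaving /sn/ as coda.
Between /u/ (V3) and /c/ (V4): /dnbw/ — longest licit onset from the right is /bw/, leaving /dn/ as coda.
So the parse is ha.mcsn.judn.bwcn.
Syllable 4 is /bwcn/ with coda /n/, so it is closed.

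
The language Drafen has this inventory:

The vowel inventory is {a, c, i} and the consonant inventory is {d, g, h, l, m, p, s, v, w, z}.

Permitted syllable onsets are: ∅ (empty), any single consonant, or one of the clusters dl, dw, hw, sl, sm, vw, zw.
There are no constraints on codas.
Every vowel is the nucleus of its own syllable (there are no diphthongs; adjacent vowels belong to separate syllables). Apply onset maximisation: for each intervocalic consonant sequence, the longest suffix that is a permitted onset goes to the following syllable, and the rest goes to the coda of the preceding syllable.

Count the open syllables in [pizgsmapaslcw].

The vowels are i, a, a, c — 4 nuclei, so 4 syllables.
Between /i/ (V1) and /a/ (V2): cluster /zgsm/ — the longest permitted-onset suffix is /sm/; onset = /sm/, preceding coda = /zg/.
Between /a/ (V2) and /a/ (V3): /p/ is a single consonant, so it becomes the next onset.
Between /a/ (V3) and /c/ (V4): cluster /sl/ — /sl/ is itself a permitted onset, so the whole cluster goes right; preceding coda = ∅.
Putting it together: pizg.sma.pa.slcw.
Classifying each syllable: /pizg/ (closed), /sma/ (open), /pa/ (open), /slcw/ (closed).
Open syllables: 2.

2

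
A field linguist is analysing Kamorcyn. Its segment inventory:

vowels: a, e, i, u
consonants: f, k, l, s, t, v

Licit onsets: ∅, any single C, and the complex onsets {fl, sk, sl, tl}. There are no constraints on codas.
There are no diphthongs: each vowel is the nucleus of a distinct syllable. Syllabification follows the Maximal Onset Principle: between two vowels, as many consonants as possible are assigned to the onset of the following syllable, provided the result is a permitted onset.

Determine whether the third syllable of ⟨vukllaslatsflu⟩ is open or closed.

closed

Nuclei (vowels): u, a, a, u → 4 syllables.
V1 /u/ – V2 /a/: /kll/; trying suffixes from longest down, /l/ is the first permitted one, so coda /kl/ | onset /l/.
V2 /a/ – V3 /a/: /sl/ is a licit onset in full, so it all attaches to the next syllable.
V3 /a/ – V4 /u/: cluster /tsfl/ — the longest permitted-onset suffix is /fl/; onset = /fl/, preceding coda = /ts/.
So the parse is vukl.la.slats.flu.
Syllable 3 is /slats/ with coda /ts/, so it is closed.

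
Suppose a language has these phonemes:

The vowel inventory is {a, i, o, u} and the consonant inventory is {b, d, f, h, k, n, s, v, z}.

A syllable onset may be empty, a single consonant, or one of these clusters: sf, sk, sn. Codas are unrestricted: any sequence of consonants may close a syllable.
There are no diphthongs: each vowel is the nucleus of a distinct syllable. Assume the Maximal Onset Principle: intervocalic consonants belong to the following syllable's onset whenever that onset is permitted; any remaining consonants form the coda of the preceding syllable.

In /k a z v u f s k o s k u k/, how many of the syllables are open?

1

Nuclei (vowels): a, u, o, u → 4 syllables.
V1 /a/ – V2 /u/: /zv/ splits as /z/ + /v/ (/v/ is the longest suffix that is a licit onset).
V2 /u/ – V3 /o/: cluster /fsk/ — the longest permitted-onset suffix is /sk/; onset = /sk/, preceding coda = /f/.
V3 /o/ – V4 /u/: cluster /sk/ — /sk/ is itself a permitted onset, so the whole cluster goes right; preceding coda = ∅.
So the parse is kaz.vuf.sko.skuk.
Classifying each syllable: /kaz/ (closed), /vuf/ (closed), /sko/ (open), /skuk/ (closed).
Open syllables: 1.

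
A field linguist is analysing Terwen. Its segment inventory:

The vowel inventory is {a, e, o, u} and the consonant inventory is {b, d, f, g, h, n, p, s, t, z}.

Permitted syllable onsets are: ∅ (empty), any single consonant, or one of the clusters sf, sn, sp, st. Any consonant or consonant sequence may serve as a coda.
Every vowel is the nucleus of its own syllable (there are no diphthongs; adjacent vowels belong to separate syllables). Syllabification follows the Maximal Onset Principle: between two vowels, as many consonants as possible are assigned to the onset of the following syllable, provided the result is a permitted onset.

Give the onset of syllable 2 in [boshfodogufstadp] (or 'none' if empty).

Vowels present: o, o, o, u, a; each is a nucleus, giving 5 syllables.
σ1/σ2 boundary: /shf/ splits as /sh/ + /f/ (/f/ is the longest suffix that is a licit onset).
σ2/σ3 boundary: /d/ → onset of the next syllable (single consonants are always licit onsets).
σ3/σ4 boundary: /g/ → onset of the next syllable (single consonants are always licit onsets).
σ4/σ5 boundary: cluster /fst/ — the longest permitted-onset suffix is /st/; onset = /st/, preceding coda = /f/.
Putting it together: bosh.fo.do.guf.stadp.
Syllable 2 is /fo/: onset /f/, nucleus /o/, coda ∅.

f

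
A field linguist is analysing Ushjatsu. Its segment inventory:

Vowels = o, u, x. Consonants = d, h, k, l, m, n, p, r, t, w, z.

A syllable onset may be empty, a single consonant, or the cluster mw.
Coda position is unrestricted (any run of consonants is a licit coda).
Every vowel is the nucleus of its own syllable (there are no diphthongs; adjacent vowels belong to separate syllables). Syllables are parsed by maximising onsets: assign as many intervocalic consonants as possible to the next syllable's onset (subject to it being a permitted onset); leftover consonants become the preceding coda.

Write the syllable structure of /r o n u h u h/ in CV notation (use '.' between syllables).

Nuclei (vowels): o, u, u → 3 syllables.
V1 /o/ – V2 /u/: /n/ → onset of the next syllable (single consonants are always licit onsets).
V2 /u/ – V3 /u/: /h/ is a single consonant, so it becomes the next onset.
Putting it together: ro.nu.huh.
Mapping each syllable to C/V: /ro/ → CV, /nu/ → CV, /huh/ → CVC.

CV.CV.CVC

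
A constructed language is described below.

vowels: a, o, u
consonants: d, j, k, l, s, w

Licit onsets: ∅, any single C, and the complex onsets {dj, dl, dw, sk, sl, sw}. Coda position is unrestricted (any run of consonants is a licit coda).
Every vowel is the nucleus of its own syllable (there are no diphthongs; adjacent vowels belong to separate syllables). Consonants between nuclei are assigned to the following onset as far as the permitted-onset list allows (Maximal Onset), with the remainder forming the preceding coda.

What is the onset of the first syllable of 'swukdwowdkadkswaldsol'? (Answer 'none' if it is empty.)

The vowels are u, o, a, a, o — 5 nuclei, so 5 syllables.
/u…o/ gap (V1→V2): cluster /kdw/ — the longest permitted-onset suffix is /dw/; onset = /dw/, preceding coda = /k/.
/o…a/ gap (V2→V3): /wdk/ splits as /wd/ + /k/ (/k/ is the longest suffix that is a licit onset).
/a…a/ gap (V3→V4): /dksw/; trying suffixes from longest down, /sw/ is the first permitted one, so coda /dk/ | onset /sw/.
/a…o/ gap (V4→V5): /lds/ — longest licit onset from the right is /s/, leaving /ld/ as coda.
Putting it together: swuk.dwowd.kadk.swald.sol.
Syllable 1 is /swuk/: onset /sw/, nucleus /u/, coda /k/.

sw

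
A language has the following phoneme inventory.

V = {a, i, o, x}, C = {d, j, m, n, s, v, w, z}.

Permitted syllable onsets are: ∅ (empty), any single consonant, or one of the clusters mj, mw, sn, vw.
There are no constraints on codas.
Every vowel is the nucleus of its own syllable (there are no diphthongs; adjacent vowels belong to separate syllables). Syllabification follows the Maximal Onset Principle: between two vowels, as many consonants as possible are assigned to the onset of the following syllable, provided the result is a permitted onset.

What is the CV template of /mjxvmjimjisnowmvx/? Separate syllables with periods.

Vowels present: x, i, i, o, x; each is a nucleus, giving 5 syllables.
V1 /x/ – V2 /i/: /vmj/ splits as /v/ + /mj/ (/mj/ is the longest suffix that is a licit onset).
V2 /i/ – V3 /i/: /mj/ — entire cluster is a permitted onset → onset /mj/, coda ∅.
V3 /i/ – V4 /o/: /sn/ — entire cluster is a permitted onset → onset /sn/, coda ∅.
V4 /o/ – V5 /x/: /wmv/; trying suffixes from longest down, /v/ is the first permitted one, so coda /wm/ | onset /v/.
Putting it together: mjxv.mji.mji.snowm.vx.
Mapping each syllable to C/V: /mjxv/ → CCVC, /mji/ → CCV, /mji/ → CCV, /snowm/ → CCVCC, /vx/ → CV.

CCVC.CCV.CCV.CCVCC.CV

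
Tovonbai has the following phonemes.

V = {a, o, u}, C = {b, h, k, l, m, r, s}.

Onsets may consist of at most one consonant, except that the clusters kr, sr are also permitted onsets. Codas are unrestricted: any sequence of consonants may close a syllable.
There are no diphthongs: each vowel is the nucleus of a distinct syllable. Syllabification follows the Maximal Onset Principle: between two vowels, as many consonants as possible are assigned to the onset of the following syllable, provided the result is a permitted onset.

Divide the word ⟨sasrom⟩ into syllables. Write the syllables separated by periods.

Nuclei (vowels): a, o → 2 syllables.
σ1/σ2 boundary: cluster /sr/ — /sr/ is itself a permitted onset, so the whole cluster goes right; preceding coda = ∅.

sa.srom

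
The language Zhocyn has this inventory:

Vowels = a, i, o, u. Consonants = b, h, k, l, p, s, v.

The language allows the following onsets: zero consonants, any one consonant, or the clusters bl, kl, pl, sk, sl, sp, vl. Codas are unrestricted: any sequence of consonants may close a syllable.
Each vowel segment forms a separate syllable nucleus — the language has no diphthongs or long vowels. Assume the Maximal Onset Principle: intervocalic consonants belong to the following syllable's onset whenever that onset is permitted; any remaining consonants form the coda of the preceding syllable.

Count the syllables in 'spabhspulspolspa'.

Vowels present: a, u, o, a; each is a nucleus, giving 4 syllables.

4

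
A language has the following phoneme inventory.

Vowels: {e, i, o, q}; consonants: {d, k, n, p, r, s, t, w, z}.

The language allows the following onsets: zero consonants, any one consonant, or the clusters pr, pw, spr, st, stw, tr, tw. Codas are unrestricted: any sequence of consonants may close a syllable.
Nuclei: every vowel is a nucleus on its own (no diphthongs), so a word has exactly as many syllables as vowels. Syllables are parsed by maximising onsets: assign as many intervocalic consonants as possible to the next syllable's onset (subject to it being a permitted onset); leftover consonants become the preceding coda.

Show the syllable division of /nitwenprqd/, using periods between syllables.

Vowels present: i, e, q; each is a nucleus, giving 3 syllables.
Between /i/ (V1) and /e/ (V2): /tw/ is a licit onset in full, so it all attaches to the next syllable.
Between /e/ (V2) and /q/ (V3): /npr/ splits as /n/ + /pr/ (/pr/ is the longest suffix that is a licit onset).

ni.twen.prqd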